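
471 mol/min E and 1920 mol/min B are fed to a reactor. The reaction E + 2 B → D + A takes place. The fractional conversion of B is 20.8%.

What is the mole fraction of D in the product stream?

0.0911

B reacted = 0.208 × 1920 = 399.4 mol/min; ν_B = −2, so ξ = 399.4/2 = 199.7 mol/min.
Outlet amounts (n = n₀ + ν ξ):
  E: 471 − 1(199.7) = 271.3
  B: 1920 − 2(199.7) = 1521
  D: 0 + 1(199.7) = 199.7
  A: 0 + 1(199.7) = 199.7
Total out = 2191 mol/min; y_D = 199.7 / 2191 = 0.09112.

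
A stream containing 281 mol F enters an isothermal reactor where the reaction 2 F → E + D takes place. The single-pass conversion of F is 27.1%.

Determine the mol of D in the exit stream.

38.1 mol

F reacted = 0.271 × 281 = 76.15 mol; ν_F = −2, so ξ = 76.15/2 = 38.08 mol.
Outlet amounts (n = n₀ + ν ξ):
  F: 281 − 2(38.08) = 204.8
  E: 0 + 1(38.08) = 38.08
  D: 0 + 1(38.08) = 38.08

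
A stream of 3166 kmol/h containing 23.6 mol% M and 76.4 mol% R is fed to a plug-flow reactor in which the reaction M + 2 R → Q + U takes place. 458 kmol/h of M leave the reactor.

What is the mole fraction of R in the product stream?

For M: n = n₀ − 1ξ → 458 = 747.2 − 1ξ, giving ξ = 289.2 kmol/h.
Outlet amounts (n = n₀ + ν ξ):
  M: 747.2 − 1(289.2) = 458
  R: 2419 − 2(289.2) = 1840
  Q: 0 + 1(289.2) = 289.2
  U: 0 + 1(289.2) = 289.2
Total out = 2877 kmol/h; y_R = 1840 / 2877 = 0.6398.

0.64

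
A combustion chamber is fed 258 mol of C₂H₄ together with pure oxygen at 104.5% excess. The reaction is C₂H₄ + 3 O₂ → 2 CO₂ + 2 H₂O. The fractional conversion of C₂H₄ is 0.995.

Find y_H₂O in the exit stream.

0.279

Stoichiometric O₂ = 3 × 258 = 774 mol; O₂ fed = 774 × 2.045 = 1583 mol.
Fuel reacted = 0.995 × 258 → ξ = 256.7 mol.
Outlet (n = n₀ + ν ξ):
  C₂H₄: 258 − 1(256.7) = 1.29
  O₂: 1583 − 3(256.7) = 812.7
  CO₂: 0 + 2(256.7) = 513.4
  H₂O: 0 + 2(256.7) = 513.4
Total out = 1841 mol; y_H₂O = 513.4 / 1841 = 0.2789.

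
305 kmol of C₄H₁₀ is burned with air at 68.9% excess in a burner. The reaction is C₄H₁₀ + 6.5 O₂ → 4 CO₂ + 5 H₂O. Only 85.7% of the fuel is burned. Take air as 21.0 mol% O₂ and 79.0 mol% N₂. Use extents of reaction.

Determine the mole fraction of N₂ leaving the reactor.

0.757

Stoichiometric O₂ = 6.5 × 305 = 1982 kmol; O₂ fed = 1982 × 1.689 = 3348 kmol.
N₂ fed = 3348 × 79/21 = 12600 kmol.
Fuel reacted = 0.857 × 305 → ξ = 261.4 kmol.
Outlet (n = n₀ + ν ξ):
  C₄H₁₀: 305 − 1(261.4) = 43.62
  O₂: 3348 − 6.5(261.4) = 1649
  N₂: 12600 (inert)
  CO₂: 0 + 4(261.4) = 1046
  H₂O: 0 + 5(261.4) = 1307
Total out = 16640 kmol; y_N₂ = 12600 / 16640 = 0.7569.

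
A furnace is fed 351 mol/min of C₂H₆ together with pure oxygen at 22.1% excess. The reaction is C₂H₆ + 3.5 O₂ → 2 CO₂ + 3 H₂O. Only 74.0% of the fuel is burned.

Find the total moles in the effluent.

1980 mol/min

Stoichiometric O₂ = 3.5 × 351 = 1228 mol/min; O₂ fed = 1228 × 1.221 = 1500 mol/min.
Fuel reacted = 0.74 × 351 → ξ = 259.7 mol/min.
Outlet (n = n₀ + ν ξ):
  C₂H₆: 351 − 1(259.7) = 91.26
  O₂: 1500 − 3.5(259.7) = 590.9
  CO₂: 0 + 2(259.7) = 519.5
  H₂O: 0 + 3(259.7) = 779.2
Total out = 91.26 + 590.9 + 519.5 + 779.2 = 1981 mol/min.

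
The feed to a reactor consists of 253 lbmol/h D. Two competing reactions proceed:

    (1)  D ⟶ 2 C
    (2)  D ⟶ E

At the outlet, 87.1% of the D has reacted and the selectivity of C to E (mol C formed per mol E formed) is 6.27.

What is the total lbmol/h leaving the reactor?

420 lbmol/h

Conversion of D: D consumed = 0.871 × 253 = 220.4 lbmol/h = 1ξ₁ + 1ξ₂.
Selectivity: 2ξ₁ / (1ξ₂) = 6.27 → ξ₁ = 3.135 ξ₂.
Substitute: (1·3.135 + 1) ξ₂ = 220.4 → ξ₂ = 53.29 lbmol/h, ξ₁ = 167.1 lbmol/h.
Outlet amounts (n = n₀ + Σ ν·ξ):
  D: 253 − 1(167.1) − 1(53.29) = 32.64
  C: 0 + 2(167.1) = 334.1
  E: 0 + 1(53.29) = 53.29
Total out = 32.64 + 334.1 + 53.29 = 420.1 lbmol/h.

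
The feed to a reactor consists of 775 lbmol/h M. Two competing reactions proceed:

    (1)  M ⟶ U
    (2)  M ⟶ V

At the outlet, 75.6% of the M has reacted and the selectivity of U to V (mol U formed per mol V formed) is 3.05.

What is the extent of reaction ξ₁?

Conversion of M: M consumed = 0.756 × 775 = 585.9 lbmol/h = 1ξ₁ + 1ξ₂.
Selectivity: 1ξ₁ / (1ξ₂) = 3.05 → ξ₁ = 3.05 ξ₂.
Substitute: (1·3.05 + 1) ξ₂ = 585.9 → ξ₂ = 144.7 lbmol/h, ξ₁ = 441.2 lbmol/h.
Outlet amounts (n = n₀ + Σ ν·ξ):
  M: 775 − 1(441.2) − 1(144.7) = 189.1
  U: 0 + 1(441.2) = 441.2
  V: 0 + 1(144.7) = 144.7

ξ₁ = 441 lbmol/h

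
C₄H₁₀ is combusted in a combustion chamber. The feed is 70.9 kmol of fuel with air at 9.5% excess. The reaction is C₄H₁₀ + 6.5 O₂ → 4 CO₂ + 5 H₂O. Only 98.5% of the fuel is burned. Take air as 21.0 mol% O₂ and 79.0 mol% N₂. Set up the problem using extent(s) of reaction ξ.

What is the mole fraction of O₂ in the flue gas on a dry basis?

0.0227

Stoichiometric O₂ = 6.5 × 70.9 = 460.9 kmol; O₂ fed = 460.9 × 1.095 = 504.6 kmol.
N₂ fed = 504.6 × 79/21 = 1898 kmol.
Fuel reacted = 0.985 × 70.9 → ξ = 69.84 kmol.
Outlet (n = n₀ + ν ξ):
  C₄H₁₀: 70.9 − 1(69.84) = 1.064
  O₂: 504.6 − 6.5(69.84) = 50.69
  N₂: 1898 (inert)
  CO₂: 0 + 4(69.84) = 279.3
  H₂O: 0 + 5(69.84) = 349.2
Dry total = 2229 kmol; y_O₂ (dry) = 50.69 / 2229 = 0.02274.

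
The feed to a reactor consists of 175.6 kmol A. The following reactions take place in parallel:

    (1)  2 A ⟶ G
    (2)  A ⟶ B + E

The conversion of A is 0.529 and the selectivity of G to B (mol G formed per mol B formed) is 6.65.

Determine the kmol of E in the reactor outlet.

6.5 kmol

Conversion of A: A consumed = 0.529 × 175.6 = 92.89 kmol = 2ξ₁ + 1ξ₂.
Selectivity: 1ξ₁ / (1ξ₂) = 6.65 → ξ₁ = 6.65 ξ₂.
Substitute: (2·6.65 + 1) ξ₂ = 92.89 → ξ₂ = 6.496 kmol, ξ₁ = 43.2 kmol.
Outlet amounts (n = n₀ + Σ ν·ξ):
  A: 175.6 − 2(43.2) − 1(6.496) = 82.71
  G: 0 + 1(43.2) = 43.2
  B: 0 + 1(6.496) = 6.496
  E: 0 + 1(6.496) = 6.496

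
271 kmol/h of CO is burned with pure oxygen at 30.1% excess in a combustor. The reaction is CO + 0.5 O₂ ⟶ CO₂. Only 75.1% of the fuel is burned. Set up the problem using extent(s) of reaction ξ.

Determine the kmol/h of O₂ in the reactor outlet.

Stoichiometric O₂ = 0.5 × 271 = 135.5 kmol/h; O₂ fed = 135.5 × 1.301 = 176.3 kmol/h.
Fuel reacted = 0.751 × 271 → ξ = 203.5 kmol/h.
Outlet (n = n₀ + ν ξ):
  CO: 271 − 1(203.5) = 67.48
  O₂: 176.3 − 0.5(203.5) = 74.52
  CO₂: 0 + 1(203.5) = 203.5

74.5 kmol/h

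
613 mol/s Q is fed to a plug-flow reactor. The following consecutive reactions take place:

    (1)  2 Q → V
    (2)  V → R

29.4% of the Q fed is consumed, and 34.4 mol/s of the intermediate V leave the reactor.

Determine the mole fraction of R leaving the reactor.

Conversion of Q: Q consumed = 2ξ₁ = 0.294 × 613 → ξ₁ = 90.11 mol/s.
V balance: n_V = 0 + 1ξ₁ − 1ξ₂ = 34.4 → ξ₂ = (1·90.11 − 34.4)/1 = 55.71 mol/s.
Outlet amounts (n = n₀ + Σ ν·ξ):
  Q: 613 − 2(90.11) = 432.8
  V: 0 + 1(90.11) − 1(55.71) = 34.4
  R: 0 + 1(55.71) = 55.71
Total out = 522.9 mol/s; y_R = 55.71 / 522.9 = 0.1065.

0.107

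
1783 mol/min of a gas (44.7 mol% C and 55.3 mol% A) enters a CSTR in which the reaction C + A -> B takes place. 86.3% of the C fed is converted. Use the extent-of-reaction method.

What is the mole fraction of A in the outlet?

0.272

C reacted = 0.863 × 797 = 687.8 mol/min; ν_C = −1, so ξ = 687.8/1 = 687.8 mol/min.
Outlet amounts (n = n₀ + ν ξ):
  C: 797 − 1(687.8) = 109.2
  A: 986 − 1(687.8) = 298.2
  B: 0 + 1(687.8) = 687.8
Total out = 1095 mol/min; y_A = 298.2 / 1095 = 0.2723.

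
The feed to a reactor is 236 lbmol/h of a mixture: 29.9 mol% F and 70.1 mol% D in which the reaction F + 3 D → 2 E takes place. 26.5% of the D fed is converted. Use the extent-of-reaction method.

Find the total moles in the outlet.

207 lbmol/h

D reacted = 0.265 × 165.4 = 43.84 lbmol/h; ν_D = −3, so ξ = 43.84/3 = 14.61 lbmol/h.
Outlet amounts (n = n₀ + ν ξ):
  F: 70.56 − 1(14.61) = 55.95
  D: 165.4 − 3(14.61) = 121.6
  E: 0 + 2(14.61) = 29.23
Total out = 55.95 + 121.6 + 29.23 = 206.8 lbmol/h.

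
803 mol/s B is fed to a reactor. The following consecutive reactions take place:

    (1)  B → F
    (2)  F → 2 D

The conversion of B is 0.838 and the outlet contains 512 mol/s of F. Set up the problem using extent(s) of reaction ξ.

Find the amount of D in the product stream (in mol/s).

322 mol/s

Conversion of B: B consumed = 1ξ₁ = 0.838 × 803 → ξ₁ = 672.9 mol/s.
F balance: n_F = 0 + 1ξ₁ − 1ξ₂ = 512 → ξ₂ = (1·672.9 − 512)/1 = 160.9 mol/s.
Outlet amounts (n = n₀ + Σ ν·ξ):
  B: 803 − 1(672.9) = 130.1
  F: 0 + 1(672.9) − 1(160.9) = 512
  D: 0 + 2(160.9) = 321.8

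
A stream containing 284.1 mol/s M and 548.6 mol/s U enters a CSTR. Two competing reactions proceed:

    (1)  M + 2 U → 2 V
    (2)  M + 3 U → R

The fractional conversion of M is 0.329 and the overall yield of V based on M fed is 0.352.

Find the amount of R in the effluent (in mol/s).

Yield of V: 2ξ₁ / 284.1 = 0.352 → ξ₁ = 50 mol/s.
Conversion of M: 1ξ₁ + 1ξ₂ = 0.329 × 284.1 = 93.47 → ξ₂ = 43.47 mol/s.
Outlet amounts (n = n₀ + Σ ν·ξ):
  M: 284.1 − 1(50) − 1(43.47) = 190.6
  U: 548.6 − 2(50) − 3(43.47) = 318.2
  V: 0 + 2(50) = 100
  R: 0 + 1(43.47) = 43.47

43.5 mol/s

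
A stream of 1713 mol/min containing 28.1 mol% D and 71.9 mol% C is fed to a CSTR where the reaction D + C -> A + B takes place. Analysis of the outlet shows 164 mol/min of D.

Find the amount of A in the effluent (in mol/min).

317 mol/min

For D: n = n₀ − 1ξ → 164 = 481.4 − 1ξ, giving ξ = 317.4 mol/min.
Outlet amounts (n = n₀ + ν ξ):
  D: 481.4 − 1(317.4) = 164
  C: 1232 − 1(317.4) = 914.3
  A: 0 + 1(317.4) = 317.4
  B: 0 + 1(317.4) = 317.4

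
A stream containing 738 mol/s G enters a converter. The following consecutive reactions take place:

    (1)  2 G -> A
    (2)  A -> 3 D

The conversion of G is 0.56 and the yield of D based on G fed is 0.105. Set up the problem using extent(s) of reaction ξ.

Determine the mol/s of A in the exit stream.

181 mol/s

Conversion of G: G consumed = 2ξ₁ = 0.56 × 738 → ξ₁ = 206.6 mol/s.
Yield of D: 3ξ₂ / 738 = 0.105 → ξ₂ = 25.83 mol/s.
Outlet amounts (n = n₀ + Σ ν·ξ):
  G: 738 − 2(206.6) = 324.7
  A: 0 + 1(206.6) − 1(25.83) = 180.8
  D: 0 + 3(25.83) = 77.49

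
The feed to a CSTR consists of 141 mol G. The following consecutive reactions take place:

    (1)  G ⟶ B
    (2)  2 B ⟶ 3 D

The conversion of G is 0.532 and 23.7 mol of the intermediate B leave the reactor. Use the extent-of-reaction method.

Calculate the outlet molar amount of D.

Conversion of G: G consumed = 1ξ₁ = 0.532 × 141 → ξ₁ = 75.01 mol.
B balance: n_B = 0 + 1ξ₁ − 2ξ₂ = 23.7 → ξ₂ = (1·75.01 − 23.7)/2 = 25.66 mol.
Outlet amounts (n = n₀ + Σ ν·ξ):
  G: 141 − 1(75.01) = 65.99
  B: 0 + 1(75.01) − 2(25.66) = 23.7
  D: 0 + 3(25.66) = 76.97

77 mol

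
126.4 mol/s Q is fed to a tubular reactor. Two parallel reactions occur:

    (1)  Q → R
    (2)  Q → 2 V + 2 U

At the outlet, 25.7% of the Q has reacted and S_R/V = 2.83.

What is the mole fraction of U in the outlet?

0.0692

Conversion of Q: Q consumed = 0.257 × 126.4 = 32.48 mol/s = 1ξ₁ + 1ξ₂.
Selectivity: 1ξ₁ / (2ξ₂) = 2.83 → ξ₁ = 5.66 ξ₂.
Substitute: (1·5.66 + 1) ξ₂ = 32.48 → ξ₂ = 4.878 mol/s, ξ₁ = 27.61 mol/s.
Outlet amounts (n = n₀ + Σ ν·ξ):
  Q: 126.4 − 1(27.61) − 1(4.878) = 93.92
  R: 0 + 1(27.61) = 27.61
  V: 0 + 2(4.878) = 9.755
  U: 0 + 2(4.878) = 9.755
Total out = 141 mol/s; y_U = 9.755 / 141 = 0.06917.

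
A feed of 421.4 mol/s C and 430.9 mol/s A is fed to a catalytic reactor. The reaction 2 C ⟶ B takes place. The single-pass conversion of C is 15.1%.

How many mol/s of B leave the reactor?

C reacted = 0.151 × 421.4 = 63.63 mol/s; ν_C = −2, so ξ = 63.63/2 = 31.82 mol/s.
Outlet amounts (n = n₀ + ν ξ):
  C: 421.4 − 2(31.82) = 357.8
  B: 0 + 1(31.82) = 31.82
  A: 430.9 (inert)

31.8 mol/s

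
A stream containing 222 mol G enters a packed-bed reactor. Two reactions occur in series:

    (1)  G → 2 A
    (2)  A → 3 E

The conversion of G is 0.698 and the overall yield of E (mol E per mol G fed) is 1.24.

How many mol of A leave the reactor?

218 mol

Conversion of G: G consumed = 1ξ₁ = 0.698 × 222 → ξ₁ = 155 mol.
Yield of E: 3ξ₂ / 222 = 1.24 → ξ₂ = 91.76 mol.
Outlet amounts (n = n₀ + Σ ν·ξ):
  G: 222 − 1(155) = 67.04
  A: 0 + 2(155) − 1(91.76) = 218.2
  E: 0 + 3(91.76) = 275.3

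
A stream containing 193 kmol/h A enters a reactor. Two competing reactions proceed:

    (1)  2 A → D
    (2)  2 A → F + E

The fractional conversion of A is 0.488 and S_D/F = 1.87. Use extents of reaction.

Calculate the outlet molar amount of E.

Conversion of A: A consumed = 0.488 × 193 = 94.18 kmol/h = 2ξ₁ + 2ξ₂.
Selectivity: 1ξ₁ / (1ξ₂) = 1.87 → ξ₁ = 1.87 ξ₂.
Substitute: (2·1.87 + 2) ξ₂ = 94.18 → ξ₂ = 16.41 kmol/h, ξ₁ = 30.68 kmol/h.
Outlet amounts (n = n₀ + Σ ν·ξ):
  A: 193 − 2(30.68) − 2(16.41) = 98.82
  D: 0 + 1(30.68) = 30.68
  F: 0 + 1(16.41) = 16.41
  E: 0 + 1(16.41) = 16.41

16.4 kmol/h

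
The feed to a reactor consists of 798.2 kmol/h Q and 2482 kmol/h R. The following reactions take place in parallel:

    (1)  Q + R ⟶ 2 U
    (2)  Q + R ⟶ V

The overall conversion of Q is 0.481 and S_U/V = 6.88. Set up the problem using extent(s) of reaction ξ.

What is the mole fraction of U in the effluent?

Conversion of Q: Q consumed = 0.481 × 798.2 = 383.9 kmol/h = 1ξ₁ + 1ξ₂.
Selectivity: 2ξ₁ / (1ξ₂) = 6.88 → ξ₁ = 3.44 ξ₂.
Substitute: (1·3.44 + 1) ξ₂ = 383.9 → ξ₂ = 86.47 kmol/h, ξ₁ = 297.5 kmol/h.
Outlet amounts (n = n₀ + Σ ν·ξ):
  Q: 798.2 − 1(297.5) − 1(86.47) = 414.3
  R: 2482 − 1(297.5) − 1(86.47) = 2098
  U: 0 + 2(297.5) = 594.9
  V: 0 + 1(86.47) = 86.47
Total out = 3194 kmol/h; y_U = 594.9 / 3194 = 0.1863.

0.186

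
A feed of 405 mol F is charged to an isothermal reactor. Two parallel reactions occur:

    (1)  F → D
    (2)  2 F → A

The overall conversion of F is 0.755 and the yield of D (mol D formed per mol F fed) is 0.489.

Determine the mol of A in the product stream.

53.9 mol

Yield of D: 1ξ₁ / 405 = 0.489 → ξ₁ = 198 mol.
Conversion of F: 1ξ₁ + 2ξ₂ = 0.755 × 405 = 305.8 → ξ₂ = 53.86 mol.
Outlet amounts (n = n₀ + Σ ν·ξ):
  F: 405 − 1(198) − 2(53.86) = 99.23
  D: 0 + 1(198) = 198
  A: 0 + 1(53.86) = 53.86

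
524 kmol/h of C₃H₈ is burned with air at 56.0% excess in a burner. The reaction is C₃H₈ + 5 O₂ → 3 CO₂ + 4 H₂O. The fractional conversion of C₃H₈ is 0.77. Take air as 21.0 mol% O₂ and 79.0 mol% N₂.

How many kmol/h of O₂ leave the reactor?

2070 kmol/h

Stoichiometric O₂ = 5 × 524 = 2620 kmol/h; O₂ fed = 2620 × 1.560 = 4087 kmol/h.
N₂ fed = 4087 × 79/21 = 15380 kmol/h.
Fuel reacted = 0.77 × 524 → ξ = 403.5 kmol/h.
Outlet (n = n₀ + ν ξ):
  C₃H₈: 524 − 1(403.5) = 120.5
  O₂: 4087 − 5(403.5) = 2070
  N₂: 15380 (inert)
  CO₂: 0 + 3(403.5) = 1210
  H₂O: 0 + 4(403.5) = 1614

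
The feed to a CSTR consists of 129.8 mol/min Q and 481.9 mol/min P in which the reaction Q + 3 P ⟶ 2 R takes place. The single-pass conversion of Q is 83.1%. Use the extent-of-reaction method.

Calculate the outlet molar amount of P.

158 mol/min

Q reacted = 0.831 × 129.8 = 107.9 mol/min; ν_Q = −1, so ξ = 107.9/1 = 107.9 mol/min.
Outlet amounts (n = n₀ + ν ξ):
  Q: 129.8 − 1(107.9) = 21.94
  P: 481.9 − 3(107.9) = 158.3
  R: 0 + 2(107.9) = 215.7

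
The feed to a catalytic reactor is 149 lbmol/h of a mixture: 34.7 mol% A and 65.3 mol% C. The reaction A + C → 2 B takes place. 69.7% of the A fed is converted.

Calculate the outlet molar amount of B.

A reacted = 0.697 × 51.7 = 36.04 lbmol/h; ν_A = −1, so ξ = 36.04/1 = 36.04 lbmol/h.
Outlet amounts (n = n₀ + ν ξ):
  A: 51.7 − 1(36.04) = 15.67
  C: 97.3 − 1(36.04) = 61.26
  B: 0 + 2(36.04) = 72.07

72.1 lbmol/h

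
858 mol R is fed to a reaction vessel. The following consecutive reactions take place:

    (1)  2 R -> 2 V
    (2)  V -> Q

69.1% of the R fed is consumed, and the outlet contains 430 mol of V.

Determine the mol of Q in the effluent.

163 mol

Conversion of R: R consumed = 2ξ₁ = 0.691 × 858 → ξ₁ = 296.4 mol.
V balance: n_V = 0 + 2ξ₁ − 1ξ₂ = 430 → ξ₂ = (2·296.4 − 430)/1 = 162.9 mol.
Outlet amounts (n = n₀ + Σ ν·ξ):
  R: 858 − 2(296.4) = 265.1
  V: 0 + 2(296.4) − 1(162.9) = 430
  Q: 0 + 1(162.9) = 162.9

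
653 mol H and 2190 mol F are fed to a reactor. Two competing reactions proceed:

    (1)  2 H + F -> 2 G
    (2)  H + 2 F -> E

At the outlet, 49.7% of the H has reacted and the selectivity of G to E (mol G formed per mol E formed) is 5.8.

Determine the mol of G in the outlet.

Conversion of H: H consumed = 0.497 × 653 = 324.5 mol = 2ξ₁ + 1ξ₂.
Selectivity: 2ξ₁ / (1ξ₂) = 5.8 → ξ₁ = 2.9 ξ₂.
Substitute: (2·2.9 + 1) ξ₂ = 324.5 → ξ₂ = 47.73 mol, ξ₁ = 138.4 mol.
Outlet amounts (n = n₀ + Σ ν·ξ):
  H: 653 − 2(138.4) − 1(47.73) = 328.5
  F: 2190 − 1(138.4) − 2(47.73) = 1956
  G: 0 + 2(138.4) = 276.8
  E: 0 + 1(47.73) = 47.73

277 mol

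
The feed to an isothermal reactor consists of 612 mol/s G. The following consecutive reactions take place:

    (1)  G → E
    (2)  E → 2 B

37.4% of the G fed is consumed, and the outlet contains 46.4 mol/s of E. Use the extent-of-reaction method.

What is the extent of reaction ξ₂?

Conversion of G: G consumed = 1ξ₁ = 0.374 × 612 → ξ₁ = 228.9 mol/s.
E balance: n_E = 0 + 1ξ₁ − 1ξ₂ = 46.4 → ξ₂ = (1·228.9 − 46.4)/1 = 182.5 mol/s.
Outlet amounts (n = n₀ + Σ ν·ξ):
  G: 612 − 1(228.9) = 383.1
  E: 0 + 1(228.9) − 1(182.5) = 46.4
  B: 0 + 2(182.5) = 365

ξ₂ = 182 mol/s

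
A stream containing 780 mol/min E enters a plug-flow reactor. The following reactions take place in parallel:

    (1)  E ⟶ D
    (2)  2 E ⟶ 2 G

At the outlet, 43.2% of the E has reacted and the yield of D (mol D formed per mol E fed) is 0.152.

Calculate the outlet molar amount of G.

Yield of D: 1ξ₁ / 780 = 0.152 → ξ₁ = 118.6 mol/min.
Conversion of E: 1ξ₁ + 2ξ₂ = 0.432 × 780 = 337 → ξ₂ = 109.2 mol/min.
Outlet amounts (n = n₀ + Σ ν·ξ):
  E: 780 − 1(118.6) − 2(109.2) = 443
  D: 0 + 1(118.6) = 118.6
  G: 0 + 2(109.2) = 218.4

218 mol/min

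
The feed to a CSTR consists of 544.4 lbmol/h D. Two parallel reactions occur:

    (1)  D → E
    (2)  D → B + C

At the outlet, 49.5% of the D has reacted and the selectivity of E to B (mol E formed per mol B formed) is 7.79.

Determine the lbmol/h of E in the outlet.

Conversion of D: D consumed = 0.495 × 544.4 = 269.5 lbmol/h = 1ξ₁ + 1ξ₂.
Selectivity: 1ξ₁ / (1ξ₂) = 7.79 → ξ₁ = 7.79 ξ₂.
Substitute: (1·7.79 + 1) ξ₂ = 269.5 → ξ₂ = 30.66 lbmol/h, ξ₁ = 238.8 lbmol/h.
Outlet amounts (n = n₀ + Σ ν·ξ):
  D: 544.4 − 1(238.8) − 1(30.66) = 274.9
  E: 0 + 1(238.8) = 238.8
  B: 0 + 1(30.66) = 30.66
  C: 0 + 1(30.66) = 30.66

239 lbmol/h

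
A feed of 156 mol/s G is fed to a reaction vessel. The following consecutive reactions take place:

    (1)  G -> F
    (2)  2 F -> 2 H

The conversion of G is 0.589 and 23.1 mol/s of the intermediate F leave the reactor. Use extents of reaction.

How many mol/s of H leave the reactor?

Conversion of G: G consumed = 1ξ₁ = 0.589 × 156 → ξ₁ = 91.88 mol/s.
F balance: n_F = 0 + 1ξ₁ − 2ξ₂ = 23.1 → ξ₂ = (1·91.88 − 23.1)/2 = 34.39 mol/s.
Outlet amounts (n = n₀ + Σ ν·ξ):
  G: 156 − 1(91.88) = 64.12
  F: 0 + 1(91.88) − 2(34.39) = 23.1
  H: 0 + 2(34.39) = 68.78

68.8 mol/s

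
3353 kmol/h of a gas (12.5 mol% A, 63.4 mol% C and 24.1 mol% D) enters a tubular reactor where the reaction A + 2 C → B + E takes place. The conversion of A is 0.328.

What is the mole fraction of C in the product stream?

0.576

A reacted = 0.328 × 419.1 = 137.5 kmol/h; ν_A = −1, so ξ = 137.5/1 = 137.5 kmol/h.
Outlet amounts (n = n₀ + ν ξ):
  A: 419.1 − 1(137.5) = 281.7
  C: 2126 − 2(137.5) = 1851
  B: 0 + 1(137.5) = 137.5
  E: 0 + 1(137.5) = 137.5
  D: 808.1 (inert)
Total out = 3216 kmol/h; y_C = 1851 / 3216 = 0.5756.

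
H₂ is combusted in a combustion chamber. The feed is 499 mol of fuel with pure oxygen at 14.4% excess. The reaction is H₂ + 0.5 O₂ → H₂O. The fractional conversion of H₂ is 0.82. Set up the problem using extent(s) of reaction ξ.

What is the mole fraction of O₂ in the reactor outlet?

0.139

Stoichiometric O₂ = 0.5 × 499 = 249.5 mol; O₂ fed = 249.5 × 1.144 = 285.4 mol.
Fuel reacted = 0.82 × 499 → ξ = 409.2 mol.
Outlet (n = n₀ + ν ξ):
  H₂: 499 − 1(409.2) = 89.82
  O₂: 285.4 − 0.5(409.2) = 80.84
  H₂O: 0 + 1(409.2) = 409.2
Total out = 579.8 mol; y_O₂ = 80.84 / 579.8 = 0.1394.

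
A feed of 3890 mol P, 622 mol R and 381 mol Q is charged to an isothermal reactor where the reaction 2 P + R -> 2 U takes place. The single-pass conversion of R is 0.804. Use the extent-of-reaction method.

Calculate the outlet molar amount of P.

R reacted = 0.804 × 622 = 500.1 mol; ν_R = −1, so ξ = 500.1/1 = 500.1 mol.
Outlet amounts (n = n₀ + ν ξ):
  P: 3890 − 2(500.1) = 2890
  R: 622 − 1(500.1) = 121.9
  U: 0 + 2(500.1) = 1000
  Q: 381 (inert)

2890 mol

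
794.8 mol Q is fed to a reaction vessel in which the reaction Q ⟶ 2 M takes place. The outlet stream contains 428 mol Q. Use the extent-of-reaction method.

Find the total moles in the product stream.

1160 mol

For Q: n = n₀ − 1ξ → 428 = 794.8 − 1ξ, giving ξ = 366.8 mol.
Outlet amounts (n = n₀ + ν ξ):
  Q: 794.8 − 1(366.8) = 428
  M: 0 + 2(366.8) = 733.6
Total out = 428 + 733.6 = 1162 mol.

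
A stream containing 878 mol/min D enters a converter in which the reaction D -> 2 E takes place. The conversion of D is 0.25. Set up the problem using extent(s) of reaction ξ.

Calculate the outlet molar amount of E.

D reacted = 0.25 × 878 = 219.5 mol/min; ν_D = −1, so ξ = 219.5/1 = 219.5 mol/min.
Outlet amounts (n = n₀ + ν ξ):
  D: 878 − 1(219.5) = 658.5
  E: 0 + 2(219.5) = 439

439 mol/min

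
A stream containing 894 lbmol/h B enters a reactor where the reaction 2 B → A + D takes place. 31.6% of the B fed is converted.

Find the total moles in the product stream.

B reacted = 0.316 × 894 = 282.5 lbmol/h; ν_B = −2, so ξ = 282.5/2 = 141.3 lbmol/h.
Outlet amounts (n = n₀ + ν ξ):
  B: 894 − 2(141.3) = 611.5
  A: 0 + 1(141.3) = 141.3
  D: 0 + 1(141.3) = 141.3
Total out = 611.5 + 141.3 + 141.3 = 894 lbmol/h.

894 lbmol/h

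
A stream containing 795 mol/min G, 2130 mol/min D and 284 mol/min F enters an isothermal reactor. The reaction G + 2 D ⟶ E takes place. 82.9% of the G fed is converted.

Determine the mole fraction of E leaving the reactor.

0.349

G reacted = 0.829 × 795 = 659.1 mol/min; ν_G = −1, so ξ = 659.1/1 = 659.1 mol/min.
Outlet amounts (n = n₀ + ν ξ):
  G: 795 − 1(659.1) = 135.9
  D: 2130 − 2(659.1) = 811.9
  E: 0 + 1(659.1) = 659.1
  F: 284 (inert)
Total out = 1891 mol/min; y_E = 659.1 / 1891 = 0.3485.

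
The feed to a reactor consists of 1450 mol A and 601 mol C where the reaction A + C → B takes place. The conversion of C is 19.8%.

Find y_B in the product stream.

C reacted = 0.198 × 601 = 119 mol; ν_C = −1, so ξ = 119/1 = 119 mol.
Outlet amounts (n = n₀ + ν ξ):
  A: 1450 − 1(119) = 1331
  C: 601 − 1(119) = 482
  B: 0 + 1(119) = 119
Total out = 1932 mol; y_B = 119 / 1932 = 0.06159.

0.0616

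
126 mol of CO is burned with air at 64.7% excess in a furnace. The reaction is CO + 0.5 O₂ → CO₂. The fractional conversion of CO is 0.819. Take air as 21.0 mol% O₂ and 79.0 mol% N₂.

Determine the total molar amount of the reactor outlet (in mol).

Stoichiometric O₂ = 0.5 × 126 = 63 mol; O₂ fed = 63 × 1.647 = 103.8 mol.
N₂ fed = 103.8 × 79/21 = 390.3 mol.
Fuel reacted = 0.819 × 126 → ξ = 103.2 mol.
Outlet (n = n₀ + ν ξ):
  CO: 126 − 1(103.2) = 22.81
  O₂: 103.8 − 0.5(103.2) = 52.16
  N₂: 390.3 (inert)
  CO₂: 0 + 1(103.2) = 103.2
Total out = 22.81 + 52.16 + 390.3 + 103.2 = 568.5 mol.

569 mol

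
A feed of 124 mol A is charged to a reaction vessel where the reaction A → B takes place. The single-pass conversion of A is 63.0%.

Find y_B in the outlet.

0.63

A reacted = 0.63 × 124 = 78.12 mol; ν_A = −1, so ξ = 78.12/1 = 78.12 mol.
Outlet amounts (n = n₀ + ν ξ):
  A: 124 − 1(78.12) = 45.88
  B: 0 + 1(78.12) = 78.12
Total out = 124 mol; y_B = 78.12 / 124 = 0.63.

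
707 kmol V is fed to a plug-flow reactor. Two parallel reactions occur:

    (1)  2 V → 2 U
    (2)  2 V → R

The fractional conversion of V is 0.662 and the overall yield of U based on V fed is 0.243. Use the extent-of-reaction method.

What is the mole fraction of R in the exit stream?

Yield of U: 2ξ₁ / 707 = 0.243 → ξ₁ = 85.9 kmol.
Conversion of V: 2ξ₁ + 2ξ₂ = 0.662 × 707 = 468 → ξ₂ = 148.1 kmol.
Outlet amounts (n = n₀ + Σ ν·ξ):
  V: 707 − 2(85.9) − 2(148.1) = 239
  U: 0 + 2(85.9) = 171.8
  R: 0 + 1(148.1) = 148.1
Total out = 558.9 kmol; y_R = 148.1 / 558.9 = 0.265.

0.265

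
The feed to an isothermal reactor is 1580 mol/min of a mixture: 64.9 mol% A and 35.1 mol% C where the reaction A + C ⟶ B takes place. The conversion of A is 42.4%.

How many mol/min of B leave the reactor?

435 mol/min

A reacted = 0.424 × 1025 = 434.8 mol/min; ν_A = −1, so ξ = 434.8/1 = 434.8 mol/min.
Outlet amounts (n = n₀ + ν ξ):
  A: 1025 − 1(434.8) = 590.6
  C: 554.6 − 1(434.8) = 119.8
  B: 0 + 1(434.8) = 434.8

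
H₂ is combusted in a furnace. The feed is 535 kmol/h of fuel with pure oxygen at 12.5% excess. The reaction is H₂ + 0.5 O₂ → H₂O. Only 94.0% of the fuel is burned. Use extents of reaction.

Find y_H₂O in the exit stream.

Stoichiometric O₂ = 0.5 × 535 = 267.5 kmol/h; O₂ fed = 267.5 × 1.125 = 300.9 kmol/h.
Fuel reacted = 0.94 × 535 → ξ = 502.9 kmol/h.
Outlet (n = n₀ + ν ξ):
  H₂: 535 − 1(502.9) = 32.1
  O₂: 300.9 − 0.5(502.9) = 49.49
  H₂O: 0 + 1(502.9) = 502.9
Total out = 584.5 kmol/h; y_H₂O = 502.9 / 584.5 = 0.8604.

0.86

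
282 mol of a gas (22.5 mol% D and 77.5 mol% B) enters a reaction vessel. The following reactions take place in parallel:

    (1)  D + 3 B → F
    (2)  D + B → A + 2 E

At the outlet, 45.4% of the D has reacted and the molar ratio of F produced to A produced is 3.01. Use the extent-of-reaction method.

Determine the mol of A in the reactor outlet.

7.18 mol

Conversion of D: D consumed = 0.454 × 63.45 = 28.81 mol = 1ξ₁ + 1ξ₂.
Selectivity: 1ξ₁ / (1ξ₂) = 3.01 → ξ₁ = 3.01 ξ₂.
Substitute: (1·3.01 + 1) ξ₂ = 28.81 → ξ₂ = 7.184 mol, ξ₁ = 21.62 mol.
Outlet amounts (n = n₀ + Σ ν·ξ):
  D: 63.45 − 1(21.62) − 1(7.184) = 34.64
  B: 218.6 − 3(21.62) − 1(7.184) = 146.5
  F: 0 + 1(21.62) = 21.62
  A: 0 + 1(7.184) = 7.184
  E: 0 + 2(7.184) = 14.37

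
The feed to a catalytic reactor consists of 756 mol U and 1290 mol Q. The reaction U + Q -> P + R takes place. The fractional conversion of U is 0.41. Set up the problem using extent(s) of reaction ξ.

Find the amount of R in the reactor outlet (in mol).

U reacted = 0.41 × 756 = 310 mol; ν_U = −1, so ξ = 310/1 = 310 mol.
Outlet amounts (n = n₀ + ν ξ):
  U: 756 − 1(310) = 446
  Q: 1290 − 1(310) = 980
  P: 0 + 1(310) = 310
  R: 0 + 1(310) = 310

310 mol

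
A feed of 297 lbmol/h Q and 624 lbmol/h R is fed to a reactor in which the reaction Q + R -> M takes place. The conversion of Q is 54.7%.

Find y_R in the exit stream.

Q reacted = 0.547 × 297 = 162.5 lbmol/h; ν_Q = −1, so ξ = 162.5/1 = 162.5 lbmol/h.
Outlet amounts (n = n₀ + ν ξ):
  Q: 297 − 1(162.5) = 134.5
  R: 624 − 1(162.5) = 461.5
  M: 0 + 1(162.5) = 162.5
Total out = 758.5 lbmol/h; y_R = 461.5 / 758.5 = 0.6085.

0.608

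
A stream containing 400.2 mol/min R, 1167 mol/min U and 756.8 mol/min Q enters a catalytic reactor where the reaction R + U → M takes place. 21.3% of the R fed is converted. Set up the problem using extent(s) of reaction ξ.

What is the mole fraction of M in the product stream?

0.0381

R reacted = 0.213 × 400.2 = 85.24 mol/min; ν_R = −1, so ξ = 85.24/1 = 85.24 mol/min.
Outlet amounts (n = n₀ + ν ξ):
  R: 400.2 − 1(85.24) = 315
  U: 1167 − 1(85.24) = 1082
  M: 0 + 1(85.24) = 85.24
  Q: 756.8 (inert)
Total out = 2239 mol/min; y_M = 85.24 / 2239 = 0.03808.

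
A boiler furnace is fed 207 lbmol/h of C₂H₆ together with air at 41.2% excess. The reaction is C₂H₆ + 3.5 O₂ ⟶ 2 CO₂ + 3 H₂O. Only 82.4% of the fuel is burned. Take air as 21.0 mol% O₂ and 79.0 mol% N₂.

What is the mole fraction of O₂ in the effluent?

0.0825

Stoichiometric O₂ = 3.5 × 207 = 724.5 lbmol/h; O₂ fed = 724.5 × 1.412 = 1023 lbmol/h.
N₂ fed = 1023 × 79/21 = 3848 lbmol/h.
Fuel reacted = 0.824 × 207 → ξ = 170.6 lbmol/h.
Outlet (n = n₀ + ν ξ):
  C₂H₆: 207 − 1(170.6) = 36.43
  O₂: 1023 − 3.5(170.6) = 426
  N₂: 3848 (inert)
  CO₂: 0 + 2(170.6) = 341.1
  H₂O: 0 + 3(170.6) = 511.7
Total out = 5164 lbmol/h; y_O₂ = 426 / 5164 = 0.0825.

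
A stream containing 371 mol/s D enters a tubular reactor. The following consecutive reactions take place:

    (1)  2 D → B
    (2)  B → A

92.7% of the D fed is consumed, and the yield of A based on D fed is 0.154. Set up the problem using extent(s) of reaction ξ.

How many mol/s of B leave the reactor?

Conversion of D: D consumed = 2ξ₁ = 0.927 × 371 → ξ₁ = 172 mol/s.
Yield of A: 1ξ₂ / 371 = 0.154 → ξ₂ = 57.13 mol/s.
Outlet amounts (n = n₀ + Σ ν·ξ):
  D: 371 − 2(172) = 27.08
  B: 0 + 1(172) − 1(57.13) = 114.8
  A: 0 + 1(57.13) = 57.13

115 mol/s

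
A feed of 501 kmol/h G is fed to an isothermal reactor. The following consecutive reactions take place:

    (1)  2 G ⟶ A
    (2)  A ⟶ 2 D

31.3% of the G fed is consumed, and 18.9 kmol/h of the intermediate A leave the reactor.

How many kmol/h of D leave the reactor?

Conversion of G: G consumed = 2ξ₁ = 0.313 × 501 → ξ₁ = 78.41 kmol/h.
A balance: n_A = 0 + 1ξ₁ − 1ξ₂ = 18.9 → ξ₂ = (1·78.41 − 18.9)/1 = 59.51 kmol/h.
Outlet amounts (n = n₀ + Σ ν·ξ):
  G: 501 − 2(78.41) = 344.2
  A: 0 + 1(78.41) − 1(59.51) = 18.9
  D: 0 + 2(59.51) = 119

119 kmol/h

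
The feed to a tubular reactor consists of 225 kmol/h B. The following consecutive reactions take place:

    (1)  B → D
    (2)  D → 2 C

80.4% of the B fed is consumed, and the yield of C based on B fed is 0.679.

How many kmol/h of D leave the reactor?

105 kmol/h

Conversion of B: B consumed = 1ξ₁ = 0.804 × 225 → ξ₁ = 180.9 kmol/h.
Yield of C: 2ξ₂ / 225 = 0.679 → ξ₂ = 76.39 kmol/h.
Outlet amounts (n = n₀ + Σ ν·ξ):
  B: 225 − 1(180.9) = 44.1
  D: 0 + 1(180.9) − 1(76.39) = 104.5
  C: 0 + 2(76.39) = 152.8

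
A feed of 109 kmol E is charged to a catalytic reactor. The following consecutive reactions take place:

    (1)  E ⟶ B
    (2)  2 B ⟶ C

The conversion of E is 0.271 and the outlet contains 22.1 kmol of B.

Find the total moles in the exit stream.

Conversion of E: E consumed = 1ξ₁ = 0.271 × 109 → ξ₁ = 29.54 kmol.
B balance: n_B = 0 + 1ξ₁ − 2ξ₂ = 22.1 → ξ₂ = (1·29.54 − 22.1)/2 = 3.72 kmol.
Outlet amounts (n = n₀ + Σ ν·ξ):
  E: 109 − 1(29.54) = 79.46
  B: 0 + 1(29.54) − 2(3.72) = 22.1
  C: 0 + 1(3.72) = 3.72
Total out = 79.46 + 22.1 + 3.72 = 105.3 kmol.

105 kmol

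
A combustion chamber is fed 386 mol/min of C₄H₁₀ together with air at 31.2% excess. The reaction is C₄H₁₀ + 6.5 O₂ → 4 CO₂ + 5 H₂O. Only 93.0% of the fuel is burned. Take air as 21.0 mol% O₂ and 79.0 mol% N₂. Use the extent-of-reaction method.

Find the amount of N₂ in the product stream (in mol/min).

Stoichiometric O₂ = 6.5 × 386 = 2509 mol/min; O₂ fed = 2509 × 1.312 = 3292 mol/min.
N₂ fed = 3292 × 79/21 = 12380 mol/min.
Fuel reacted = 0.93 × 386 → ξ = 359 mol/min.
Outlet (n = n₀ + ν ξ):
  C₄H₁₀: 386 − 1(359) = 27.02
  O₂: 3292 − 6.5(359) = 958.4
  N₂: 12380 (inert)
  CO₂: 0 + 4(359) = 1436
  H₂O: 0 + 5(359) = 1795

12400 mol/min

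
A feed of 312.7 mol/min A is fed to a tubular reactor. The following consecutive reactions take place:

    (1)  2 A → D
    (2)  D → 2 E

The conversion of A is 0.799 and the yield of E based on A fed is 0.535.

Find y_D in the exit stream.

0.152

Conversion of A: A consumed = 2ξ₁ = 0.799 × 312.7 → ξ₁ = 124.9 mol/min.
Yield of E: 2ξ₂ / 312.7 = 0.535 → ξ₂ = 83.65 mol/min.
Outlet amounts (n = n₀ + Σ ν·ξ):
  A: 312.7 − 2(124.9) = 62.85
  D: 0 + 1(124.9) − 1(83.65) = 41.28
  E: 0 + 2(83.65) = 167.3
Total out = 271.4 mol/min; y_D = 41.28 / 271.4 = 0.1521.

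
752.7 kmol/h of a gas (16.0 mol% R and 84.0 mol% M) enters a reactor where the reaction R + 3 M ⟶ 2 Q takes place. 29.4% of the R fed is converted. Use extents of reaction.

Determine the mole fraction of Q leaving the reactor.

0.104

R reacted = 0.294 × 120.4 = 35.41 kmol/h; ν_R = −1, so ξ = 35.41/1 = 35.41 kmol/h.
Outlet amounts (n = n₀ + ν ξ):
  R: 120.4 − 1(35.41) = 85.02
  M: 632.3 − 3(35.41) = 526
  Q: 0 + 2(35.41) = 70.81
Total out = 681.9 kmol/h; y_Q = 70.81 / 681.9 = 0.1039.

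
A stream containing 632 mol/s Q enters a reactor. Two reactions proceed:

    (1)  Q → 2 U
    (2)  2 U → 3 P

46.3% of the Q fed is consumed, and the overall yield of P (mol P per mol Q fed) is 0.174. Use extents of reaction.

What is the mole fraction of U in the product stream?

Conversion of Q: Q consumed = 1ξ₁ = 0.463 × 632 → ξ₁ = 292.6 mol/s.
Yield of P: 3ξ₂ / 632 = 0.174 → ξ₂ = 36.66 mol/s.
Outlet amounts (n = n₀ + Σ ν·ξ):
  Q: 632 − 1(292.6) = 339.4
  U: 0 + 2(292.6) − 2(36.66) = 511.9
  P: 0 + 3(36.66) = 110
Total out = 961.3 mol/s; y_U = 511.9 / 961.3 = 0.5325.

0.533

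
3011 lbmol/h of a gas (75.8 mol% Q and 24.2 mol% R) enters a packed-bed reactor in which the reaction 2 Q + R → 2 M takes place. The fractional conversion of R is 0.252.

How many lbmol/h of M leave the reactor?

R reacted = 0.252 × 728.7 = 183.6 lbmol/h; ν_R = −1, so ξ = 183.6/1 = 183.6 lbmol/h.
Outlet amounts (n = n₀ + ν ξ):
  Q: 2282 − 2(183.6) = 1915
  R: 728.7 − 1(183.6) = 545
  M: 0 + 2(183.6) = 367.2

367 lbmol/h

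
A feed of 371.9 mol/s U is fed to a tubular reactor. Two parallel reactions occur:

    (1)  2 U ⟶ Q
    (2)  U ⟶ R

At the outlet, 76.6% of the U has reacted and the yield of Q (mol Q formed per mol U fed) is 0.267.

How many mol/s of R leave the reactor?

Yield of Q: 1ξ₁ / 371.9 = 0.267 → ξ₁ = 99.3 mol/s.
Conversion of U: 2ξ₁ + 1ξ₂ = 0.766 × 371.9 = 284.9 → ξ₂ = 86.28 mol/s.
Outlet amounts (n = n₀ + Σ ν·ξ):
  U: 371.9 − 2(99.3) − 1(86.28) = 87.02
  Q: 0 + 1(99.3) = 99.3
  R: 0 + 1(86.28) = 86.28

86.3 mol/s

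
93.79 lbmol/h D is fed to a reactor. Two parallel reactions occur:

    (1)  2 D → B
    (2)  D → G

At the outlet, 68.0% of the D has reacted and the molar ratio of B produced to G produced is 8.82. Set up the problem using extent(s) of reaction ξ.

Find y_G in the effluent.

0.0538

Conversion of D: D consumed = 0.68 × 93.79 = 63.78 lbmol/h = 2ξ₁ + 1ξ₂.
Selectivity: 1ξ₁ / (1ξ₂) = 8.82 → ξ₁ = 8.82 ξ₂.
Substitute: (2·8.82 + 1) ξ₂ = 63.78 → ξ₂ = 3.422 lbmol/h, ξ₁ = 30.18 lbmol/h.
Outlet amounts (n = n₀ + Σ ν·ξ):
  D: 93.79 − 2(30.18) − 1(3.422) = 30.01
  B: 0 + 1(30.18) = 30.18
  G: 0 + 1(3.422) = 3.422
Total out = 63.61 lbmol/h; y_G = 3.422 / 63.61 = 0.05379.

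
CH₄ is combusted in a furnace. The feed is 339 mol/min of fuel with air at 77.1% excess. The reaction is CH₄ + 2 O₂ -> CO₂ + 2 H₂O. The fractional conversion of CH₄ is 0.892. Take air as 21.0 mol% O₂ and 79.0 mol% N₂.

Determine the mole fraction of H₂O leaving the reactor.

0.0999

Stoichiometric O₂ = 2 × 339 = 678 mol/min; O₂ fed = 678 × 1.771 = 1201 mol/min.
N₂ fed = 1201 × 79/21 = 4517 mol/min.
Fuel reacted = 0.892 × 339 → ξ = 302.4 mol/min.
Outlet (n = n₀ + ν ξ):
  CH₄: 339 − 1(302.4) = 36.61
  O₂: 1201 − 2(302.4) = 596
  N₂: 4517 (inert)
  CO₂: 0 + 1(302.4) = 302.4
  H₂O: 0 + 2(302.4) = 604.8
Total out = 6057 mol/min; y_H₂O = 604.8 / 6057 = 0.09985.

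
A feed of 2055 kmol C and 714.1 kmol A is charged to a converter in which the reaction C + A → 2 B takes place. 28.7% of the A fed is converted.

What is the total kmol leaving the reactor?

2770 kmol

A reacted = 0.287 × 714.1 = 204.9 kmol; ν_A = −1, so ξ = 204.9/1 = 204.9 kmol.
Outlet amounts (n = n₀ + ν ξ):
  C: 2055 − 1(204.9) = 1850
  A: 714.1 − 1(204.9) = 509.2
  B: 0 + 2(204.9) = 409.9
Total out = 1850 + 509.2 + 409.9 = 2769 kmol.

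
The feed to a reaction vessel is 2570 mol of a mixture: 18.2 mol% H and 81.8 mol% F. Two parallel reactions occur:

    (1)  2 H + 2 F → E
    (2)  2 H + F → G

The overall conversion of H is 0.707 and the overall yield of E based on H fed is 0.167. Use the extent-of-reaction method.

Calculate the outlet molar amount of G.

87.2 mol

Yield of E: 1ξ₁ / 467.7 = 0.167 → ξ₁ = 78.11 mol.
Conversion of H: 2ξ₁ + 2ξ₂ = 0.707 × 467.7 = 330.7 → ξ₂ = 87.23 mol.
Outlet amounts (n = n₀ + Σ ν·ξ):
  H: 467.7 − 2(78.11) − 2(87.23) = 137
  F: 2102 − 2(78.11) − 1(87.23) = 1859
  E: 0 + 1(78.11) = 78.11
  G: 0 + 1(87.23) = 87.23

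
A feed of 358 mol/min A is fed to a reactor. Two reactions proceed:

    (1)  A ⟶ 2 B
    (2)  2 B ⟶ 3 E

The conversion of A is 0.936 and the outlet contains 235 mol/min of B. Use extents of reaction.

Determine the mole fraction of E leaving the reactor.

0.717

Conversion of A: A consumed = 1ξ₁ = 0.936 × 358 → ξ₁ = 335.1 mol/min.
B balance: n_B = 0 + 2ξ₁ − 2ξ₂ = 235 → ξ₂ = (2·335.1 − 235)/2 = 217.6 mol/min.
Outlet amounts (n = n₀ + Σ ν·ξ):
  A: 358 − 1(335.1) = 22.91
  B: 0 + 2(335.1) − 2(217.6) = 235
  E: 0 + 3(217.6) = 652.8
Total out = 910.7 mol/min; y_E = 652.8 / 910.7 = 0.7168.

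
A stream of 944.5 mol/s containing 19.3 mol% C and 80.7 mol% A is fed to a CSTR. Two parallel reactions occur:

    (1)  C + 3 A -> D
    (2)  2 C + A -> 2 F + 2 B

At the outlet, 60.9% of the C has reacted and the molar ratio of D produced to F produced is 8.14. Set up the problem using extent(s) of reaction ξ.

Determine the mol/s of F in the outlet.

Conversion of C: C consumed = 0.609 × 182.3 = 111 mol/s = 1ξ₁ + 2ξ₂.
Selectivity: 1ξ₁ / (2ξ₂) = 8.14 → ξ₁ = 16.28 ξ₂.
Substitute: (1·16.28 + 2) ξ₂ = 111 → ξ₂ = 6.073 mol/s, ξ₁ = 98.87 mol/s.
Outlet amounts (n = n₀ + Σ ν·ξ):
  C: 182.3 − 1(98.87) − 2(6.073) = 71.27
  A: 762.2 − 3(98.87) − 1(6.073) = 459.5
  D: 0 + 1(98.87) = 98.87
  F: 0 + 2(6.073) = 12.15
  B: 0 + 2(6.073) = 12.15

12.1 mol/s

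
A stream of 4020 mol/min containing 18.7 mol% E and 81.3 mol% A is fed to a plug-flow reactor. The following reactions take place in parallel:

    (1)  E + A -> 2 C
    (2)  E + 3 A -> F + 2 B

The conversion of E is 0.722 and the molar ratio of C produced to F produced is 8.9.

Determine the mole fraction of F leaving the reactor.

0.0254

Conversion of E: E consumed = 0.722 × 751.7 = 542.8 mol/min = 1ξ₁ + 1ξ₂.
Selectivity: 2ξ₁ / (1ξ₂) = 8.9 → ξ₁ = 4.45 ξ₂.
Substitute: (1·4.45 + 1) ξ₂ = 542.8 → ξ₂ = 99.59 mol/min, ξ₁ = 443.2 mol/min.
Outlet amounts (n = n₀ + Σ ν·ξ):
  E: 751.7 − 1(443.2) − 1(99.59) = 209
  A: 3268 − 1(443.2) − 3(99.59) = 2526
  C: 0 + 2(443.2) = 886.3
  F: 0 + 1(99.59) = 99.59
  B: 0 + 2(99.59) = 199.2
Total out = 3920 mol/min; y_F = 99.59 / 3920 = 0.0254.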